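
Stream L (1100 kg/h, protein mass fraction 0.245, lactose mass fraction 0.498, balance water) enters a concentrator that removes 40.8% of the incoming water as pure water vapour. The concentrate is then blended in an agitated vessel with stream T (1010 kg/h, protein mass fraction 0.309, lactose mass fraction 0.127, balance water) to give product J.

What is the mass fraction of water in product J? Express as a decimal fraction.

Vapour removed = 0.408×0.257×1100 = 115.34 kg/h; concentrate = 984.66 kg/h.
water reaching the mixer = 167.36 (from concentrate) + 1010×0.564 = 737 kg/h.
Product flow = 984.66 + 1010 = 1994.7 kg/h; water fraction = 0.369.

0.369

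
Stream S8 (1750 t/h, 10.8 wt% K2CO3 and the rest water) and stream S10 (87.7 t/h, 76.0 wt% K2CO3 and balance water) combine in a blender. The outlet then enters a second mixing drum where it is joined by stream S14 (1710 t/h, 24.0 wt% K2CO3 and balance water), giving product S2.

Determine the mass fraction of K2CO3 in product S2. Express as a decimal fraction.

0.1877

Overall, product flow = 3547.7 t/h.
K2CO3 in = 1750×0.108 + 87.7×0.760 + 1710×0.240 = 666.05 t/h.
K2CO3 fraction in S2 = 0.1877.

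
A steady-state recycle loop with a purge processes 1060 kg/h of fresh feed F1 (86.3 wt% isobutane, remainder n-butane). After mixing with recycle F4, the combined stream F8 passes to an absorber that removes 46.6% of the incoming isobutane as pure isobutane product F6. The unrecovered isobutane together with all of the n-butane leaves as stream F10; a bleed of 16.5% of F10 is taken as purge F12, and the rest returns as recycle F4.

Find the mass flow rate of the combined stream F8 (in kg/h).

2531 kg/h

n-butane enters only via F1 and leaves only via the purge: 1060×0.137 = 0.165×(n-butane in F10), and the absorber passes all n-butane, so n-butane in F8 = n-butane in F10 = 880.12 kg/h.
isobutane in F8: m_A = 1060×0.863 + (1−0.165)·(1−0.466)·m_A, so m_A = 914.78/0.5541 = 1650.9 kg/h.
F8 = 1650.9 + 880.12 = 2531 kg/h.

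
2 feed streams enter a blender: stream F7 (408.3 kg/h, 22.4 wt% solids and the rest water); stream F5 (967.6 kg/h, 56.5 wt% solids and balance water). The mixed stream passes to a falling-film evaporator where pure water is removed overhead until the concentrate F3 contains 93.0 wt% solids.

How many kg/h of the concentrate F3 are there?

solids entering = 408.3×0.224 + 967.6×0.565 = 638.15 kg/h.
All solids reports to F3, so F3 = 638.15/0.930 = 686.19 kg/h.

686.2 kg/h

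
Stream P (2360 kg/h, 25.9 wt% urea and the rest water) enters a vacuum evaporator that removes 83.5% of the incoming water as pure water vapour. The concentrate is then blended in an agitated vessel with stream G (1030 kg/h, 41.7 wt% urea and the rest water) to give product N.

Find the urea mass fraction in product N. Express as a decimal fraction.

0.539

Vapour removed = 0.835×0.741×2360 = 1460.2 kg/h; concentrate = 899.79 kg/h.
urea reaching the mixer = 611.24 (from concentrate) + 1030×0.417 = 1040.8 kg/h.
Product flow = 899.79 + 1030 = 1929.8 kg/h; urea fraction = 0.539.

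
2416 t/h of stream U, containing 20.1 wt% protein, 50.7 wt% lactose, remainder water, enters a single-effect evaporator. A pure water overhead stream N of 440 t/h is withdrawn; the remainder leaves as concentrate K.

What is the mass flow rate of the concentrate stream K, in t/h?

1976 t/h

Concentrate = 2416 − 440 = 1976 t/h.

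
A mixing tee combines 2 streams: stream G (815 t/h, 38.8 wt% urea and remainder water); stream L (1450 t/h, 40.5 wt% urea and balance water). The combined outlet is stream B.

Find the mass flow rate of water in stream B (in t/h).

1362 t/h

water out = water in = 815×0.612 + 1450×0.595 = 1361.5 t/h.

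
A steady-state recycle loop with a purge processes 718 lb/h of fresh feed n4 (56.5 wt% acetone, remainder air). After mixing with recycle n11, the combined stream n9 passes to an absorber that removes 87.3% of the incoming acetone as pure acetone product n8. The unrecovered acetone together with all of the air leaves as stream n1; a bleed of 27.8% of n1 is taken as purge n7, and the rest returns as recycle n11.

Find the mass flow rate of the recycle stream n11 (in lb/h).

air enters only via n4 and leaves only via the purge: 718×0.435 = 0.278×(air in n1), and the absorber passes all air, so air in n9 = air in n1 = 1123.5 lb/h.
acetone in n9: m_A = 718×0.565 + (1−0.278)·(1−0.873)·m_A, so m_A = 405.67/0.9083 = 446.62 lb/h.
n1 = (1−0.873)×446.62 + 1123.5 = 1180.2 lb/h.
Recycle n11 = (1−0.278)×1180.2 = 852.11 lb/h.

852.1 lb/h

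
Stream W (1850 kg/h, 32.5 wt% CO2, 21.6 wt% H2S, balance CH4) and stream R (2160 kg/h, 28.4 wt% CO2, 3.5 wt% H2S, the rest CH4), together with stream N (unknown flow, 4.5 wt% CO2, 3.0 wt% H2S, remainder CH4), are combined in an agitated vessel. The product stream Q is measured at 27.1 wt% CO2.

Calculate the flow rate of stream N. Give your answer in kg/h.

Let N be the unknown flow. Total out = 4010 + N.
CO2 balance: 1214.7 + 0.045·N = 0.271·(4010 + N)
(0.045 − 0.271)·N = 0.271×4010 − 1214.7 = -127.98
N = -127.98 / -0.226 = 566.28 kg/h

566.3 kg/h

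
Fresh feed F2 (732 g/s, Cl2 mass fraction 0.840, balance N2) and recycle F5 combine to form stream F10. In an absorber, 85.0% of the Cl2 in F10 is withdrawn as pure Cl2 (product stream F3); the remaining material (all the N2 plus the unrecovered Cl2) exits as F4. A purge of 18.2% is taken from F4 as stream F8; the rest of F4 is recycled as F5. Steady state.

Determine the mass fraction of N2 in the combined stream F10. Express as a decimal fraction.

N2 enters only via F2 and leaves only via the purge: 732×0.160 = 0.182×(N2 in F4), and the absorber passes all N2, so N2 in F10 = N2 in F4 = 643.52 g/s.
Cl2 in F10: m_A = 732×0.840 + (1−0.182)·(1−0.850)·m_A, so m_A = 614.88/0.8773 = 700.88 g/s.
F10 = 700.88 + 643.52 = 1344.4 g/s.
N2 fraction in F10 = 643.52/1344.4 = 0.479.

0.479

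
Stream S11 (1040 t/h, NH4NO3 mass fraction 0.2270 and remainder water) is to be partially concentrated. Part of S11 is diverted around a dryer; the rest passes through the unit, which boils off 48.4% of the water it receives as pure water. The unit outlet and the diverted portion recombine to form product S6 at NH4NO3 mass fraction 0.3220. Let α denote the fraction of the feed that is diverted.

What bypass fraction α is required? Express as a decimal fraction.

All 1040×0.227 = 236.08 t/h of NH4NO3 reaches S6, so S6 = 236.08/0.322 = 733.17 t/h and vapour = 306.83 t/h.
The evaporator receives (1−α)·1040 of feed at 0.773 water and removes 0.484 of that water:
0.484×0.773×(1−α)×1040 = 306.83
(1−α) = 306.83/389.1 = 0.7886;  α = 0.2114.

0.211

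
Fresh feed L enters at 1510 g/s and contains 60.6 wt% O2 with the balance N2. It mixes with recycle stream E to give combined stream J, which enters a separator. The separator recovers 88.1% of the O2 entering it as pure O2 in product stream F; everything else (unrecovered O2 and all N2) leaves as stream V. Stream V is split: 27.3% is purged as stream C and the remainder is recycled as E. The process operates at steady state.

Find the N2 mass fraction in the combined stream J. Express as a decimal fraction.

N2 enters only via L and leaves only via the purge: 1510×0.394 = 0.273×(N2 in V), and the separator passes all N2, so N2 in J = N2 in V = 2179.3 g/s.
O2 in J: m_A = 1510×0.606 + (1−0.273)·(1−0.881)·m_A, so m_A = 915.06/0.9135 = 1001.7 g/s.
J = 1001.7 + 2179.3 = 3181 g/s.
N2 fraction in J = 2179.3/3181 = 0.685.

0.685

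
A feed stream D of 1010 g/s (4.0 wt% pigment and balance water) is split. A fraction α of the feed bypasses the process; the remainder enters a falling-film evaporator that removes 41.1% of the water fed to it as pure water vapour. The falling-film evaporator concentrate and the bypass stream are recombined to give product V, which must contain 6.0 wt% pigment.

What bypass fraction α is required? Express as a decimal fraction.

All 1010×0.040 = 40.4 g/s of pigment reaches V, so V = 40.4/0.060 = 673.33 g/s and vapour = 336.67 g/s.
The evaporator receives (1−α)·1010 of feed at 0.960 water and removes 0.411 of that water:
0.411×0.960×(1−α)×1010 = 336.67
(1−α) = 336.67/398.51 = 0.8448;  α = 0.1552.

0.155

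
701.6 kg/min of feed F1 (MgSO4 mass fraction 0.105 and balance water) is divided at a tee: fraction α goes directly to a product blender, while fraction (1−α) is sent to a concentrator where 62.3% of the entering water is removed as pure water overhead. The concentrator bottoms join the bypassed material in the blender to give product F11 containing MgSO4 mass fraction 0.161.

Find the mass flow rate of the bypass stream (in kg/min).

All 701.6×0.105 = 73.668 kg/min of MgSO4 reaches F11, so F11 = 73.668/0.161 = 457.57 kg/min and vapour = 244.03 kg/min.
The evaporator receives (1−α)·701.6 of feed at 0.895 water and removes 0.623 of that water:
0.623×0.895×(1−α)×701.6 = 244.03
(1−α) = 244.03/391.2 = 0.6238;  α = 0.3762.
Bypass flow = 0.3762×701.6 = 263.94 kg/min.

263.9 kg/min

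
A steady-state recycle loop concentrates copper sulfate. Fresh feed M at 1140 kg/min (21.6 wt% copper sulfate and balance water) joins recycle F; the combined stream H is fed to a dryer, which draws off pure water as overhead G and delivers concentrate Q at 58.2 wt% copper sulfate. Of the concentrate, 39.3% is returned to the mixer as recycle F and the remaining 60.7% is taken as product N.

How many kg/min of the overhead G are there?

716.9 kg/min

Overall copper sulfate balance (none leaves overhead): copper sulfate in fresh feed = copper sulfate in product, i.e. 1140×0.216 = (1−0.393)·Q·0.582.
Q = 246.24/(0.582×0.607) = 697.02 kg/min.
Recycle F = 0.393×697.02 = 273.93 kg/min.
Combined feed H = 1140 + 273.93 = 1413.9 kg/min.
Overhead G = H − Q = 1413.9 − 697.02 = 716.91 kg/min.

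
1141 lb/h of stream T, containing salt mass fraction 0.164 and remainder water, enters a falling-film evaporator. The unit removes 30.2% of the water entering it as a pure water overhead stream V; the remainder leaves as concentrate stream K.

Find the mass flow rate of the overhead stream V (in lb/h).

288.1 lb/h

water entering = 1141×0.836 = 953.88 lb/h; overhead removed = 0.302×953.88 = 288.07 lb/h.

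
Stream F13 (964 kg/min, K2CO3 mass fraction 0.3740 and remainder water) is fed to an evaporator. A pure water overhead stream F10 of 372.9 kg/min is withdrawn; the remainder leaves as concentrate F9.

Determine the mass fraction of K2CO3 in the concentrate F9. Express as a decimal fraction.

K2CO3 is not removed: 964×0.374 = 360.54 kg/min of K2CO3 enters F9.
Concentrate = 964 − 372.9 = 591.1 kg/min.
Mass fraction = 360.54/591.1 = 0.6099.

0.6099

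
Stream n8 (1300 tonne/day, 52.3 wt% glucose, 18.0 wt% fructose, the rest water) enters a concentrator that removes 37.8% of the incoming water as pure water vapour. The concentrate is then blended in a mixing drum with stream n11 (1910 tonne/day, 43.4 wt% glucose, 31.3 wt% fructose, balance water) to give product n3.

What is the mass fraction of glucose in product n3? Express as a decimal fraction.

0.4924

Vapour removed = 0.378×0.297×1300 = 145.95 tonne/day; concentrate = 1154.1 tonne/day.
glucose reaching the mixer = 679.9 (from concentrate) + 1910×0.434 = 1508.8 tonne/day.
Product flow = 1154.1 + 1910 = 3064.1 tonne/day; glucose fraction = 0.4924.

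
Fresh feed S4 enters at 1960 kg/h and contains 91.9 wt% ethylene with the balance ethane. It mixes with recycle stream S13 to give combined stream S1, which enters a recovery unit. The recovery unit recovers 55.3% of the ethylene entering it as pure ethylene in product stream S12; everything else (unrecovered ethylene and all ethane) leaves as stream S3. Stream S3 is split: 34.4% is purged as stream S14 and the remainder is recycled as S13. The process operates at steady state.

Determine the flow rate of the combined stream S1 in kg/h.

3010 kg/h

ethane enters only via S4 and leaves only via the purge: 1960×0.081 = 0.344×(ethane in S3), and the recovery unit passes all ethane, so ethane in S1 = ethane in S3 = 461.51 kg/h.
ethylene in S1: m_A = 1960×0.919 + (1−0.344)·(1−0.553)·m_A, so m_A = 1801.2/0.7068 = 2548.6 kg/h.
S1 = 2548.6 + 461.51 = 3010.1 kg/h.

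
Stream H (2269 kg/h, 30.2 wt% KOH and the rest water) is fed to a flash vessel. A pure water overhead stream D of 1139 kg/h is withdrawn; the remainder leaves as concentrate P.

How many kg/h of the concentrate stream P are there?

1130 kg/h

Concentrate = 2269 − 1139 = 1130 kg/h.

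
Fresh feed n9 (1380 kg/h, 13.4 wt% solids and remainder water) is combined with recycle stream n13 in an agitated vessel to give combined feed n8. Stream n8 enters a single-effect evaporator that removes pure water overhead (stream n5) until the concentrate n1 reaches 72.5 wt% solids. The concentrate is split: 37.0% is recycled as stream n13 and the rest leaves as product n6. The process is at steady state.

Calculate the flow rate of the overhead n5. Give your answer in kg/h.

Overall solids balance (none leaves overhead): solids in fresh feed = solids in product, i.e. 1380×0.134 = (1−0.370)·n1·0.725.
n1 = 184.92/(0.725×0.630) = 404.86 kg/h.
Recycle n13 = 0.370×404.86 = 149.8 kg/h.
Combined feed n8 = 1380 + 149.8 = 1529.8 kg/h.
Overhead n5 = n8 − n1 = 1529.8 − 404.86 = 1124.9 kg/h.

1125 kg/h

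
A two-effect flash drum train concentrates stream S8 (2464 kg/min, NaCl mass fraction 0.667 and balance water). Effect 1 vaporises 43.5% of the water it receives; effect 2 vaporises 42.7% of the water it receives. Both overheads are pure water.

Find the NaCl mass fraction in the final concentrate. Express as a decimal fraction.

0.861

water in feed = 2464×0.333 = 820.51 kg/min.
After stage 1: water left = (1−0.435)×820.51 = 463.59; stream total = 2107.1 kg/min.
After stage 2: water left = (1−0.427)×463.59 = 265.64; final concentrate = 1909.1 kg/min.
NaCl fraction = 1643.5/1909.1 = 0.861.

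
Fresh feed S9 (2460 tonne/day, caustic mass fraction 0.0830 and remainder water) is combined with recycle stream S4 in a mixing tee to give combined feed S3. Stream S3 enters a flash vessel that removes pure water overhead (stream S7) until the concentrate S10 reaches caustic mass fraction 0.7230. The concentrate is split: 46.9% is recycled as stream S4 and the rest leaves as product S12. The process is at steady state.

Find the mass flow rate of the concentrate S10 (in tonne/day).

531.8 tonne/day

Overall caustic balance (none leaves overhead): caustic in fresh feed = caustic in product, i.e. 2460×0.083 = (1−0.469)·S10·0.723.
S10 = 204.18/(0.723×0.531) = 531.84 tonne/day.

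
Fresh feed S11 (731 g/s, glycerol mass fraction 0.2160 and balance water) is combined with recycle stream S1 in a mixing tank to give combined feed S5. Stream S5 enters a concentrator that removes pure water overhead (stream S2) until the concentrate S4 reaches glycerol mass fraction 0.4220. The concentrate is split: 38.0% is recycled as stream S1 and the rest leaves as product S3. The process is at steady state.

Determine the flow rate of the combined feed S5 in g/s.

960.3 g/s

Overall glycerol balance (none leaves overhead): glycerol in fresh feed = glycerol in product, i.e. 731×0.216 = (1−0.380)·S4·0.422.
S4 = 157.9/(0.422×0.620) = 603.49 g/s.
Recycle S1 = 0.380×603.49 = 229.32 g/s.
Combined feed S5 = 731 + 229.32 = 960.32 g/s.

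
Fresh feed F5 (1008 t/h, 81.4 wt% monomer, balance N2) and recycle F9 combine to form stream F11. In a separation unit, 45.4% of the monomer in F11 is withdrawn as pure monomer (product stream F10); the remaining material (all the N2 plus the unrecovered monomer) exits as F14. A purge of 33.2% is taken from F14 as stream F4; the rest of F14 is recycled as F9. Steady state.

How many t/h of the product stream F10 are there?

586.4 t/h

monomer in F11: m_A = 1008×0.814 + (1−0.332)·(1−0.454)·m_A, so m_A = 820.51/0.6353 = 1291.6 t/h.
Product F10 = 0.454×1291.6 = 586.38 t/h.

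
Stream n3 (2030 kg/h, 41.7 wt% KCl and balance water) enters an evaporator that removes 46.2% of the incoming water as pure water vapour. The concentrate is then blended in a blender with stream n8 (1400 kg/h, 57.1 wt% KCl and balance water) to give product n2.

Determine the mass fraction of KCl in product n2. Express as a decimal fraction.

0.571

Vapour removed = 0.462×0.583×2030 = 546.77 kg/h; concentrate = 1483.2 kg/h.
KCl reaching the mixer = 846.51 (from concentrate) + 1400×0.571 = 1645.9 kg/h.
Product flow = 1483.2 + 1400 = 2883.2 kg/h; KCl fraction = 0.571.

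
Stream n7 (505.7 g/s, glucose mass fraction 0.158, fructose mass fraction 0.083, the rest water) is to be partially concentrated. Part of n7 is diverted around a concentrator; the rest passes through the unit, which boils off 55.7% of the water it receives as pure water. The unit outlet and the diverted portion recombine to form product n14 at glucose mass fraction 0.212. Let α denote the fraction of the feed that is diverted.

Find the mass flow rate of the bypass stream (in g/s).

201 g/s

All 505.7×0.158 = 79.901 g/s of glucose reaches n14, so n14 = 79.901/0.212 = 376.89 g/s and vapour = 128.81 g/s.
The evaporator receives (1−α)·505.7 of feed at 0.759 water and removes 0.557 of that water:
0.557×0.759×(1−α)×505.7 = 128.81
(1−α) = 128.81/213.79 = 0.6025;  α = 0.3975.
Bypass flow = 0.3975×505.7 = 201.01 g/s.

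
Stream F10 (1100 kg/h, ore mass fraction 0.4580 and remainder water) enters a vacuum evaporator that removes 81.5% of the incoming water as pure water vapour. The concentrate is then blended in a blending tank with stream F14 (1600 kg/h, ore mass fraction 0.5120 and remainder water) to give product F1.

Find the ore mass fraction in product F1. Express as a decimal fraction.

0.5975

Vapour removed = 0.815×0.542×1100 = 485.9 kg/h; concentrate = 614.1 kg/h.
ore reaching the mixer = 503.8 (from concentrate) + 1600×0.512 = 1323 kg/h.
Product flow = 614.1 + 1600 = 2214.1 kg/h; ore fraction = 0.5975.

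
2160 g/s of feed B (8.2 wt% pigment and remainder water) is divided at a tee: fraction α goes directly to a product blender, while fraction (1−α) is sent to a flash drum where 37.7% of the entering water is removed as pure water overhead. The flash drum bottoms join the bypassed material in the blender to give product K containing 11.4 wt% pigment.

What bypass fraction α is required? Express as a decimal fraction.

All 2160×0.082 = 177.12 g/s of pigment reaches K, so K = 177.12/0.114 = 1553.7 g/s and vapour = 606.32 g/s.
The evaporator receives (1−α)·2160 of feed at 0.918 water and removes 0.377 of that water:
0.377×0.918×(1−α)×2160 = 606.32
(1−α) = 606.32/747.55 = 0.8111;  α = 0.1889.

0.189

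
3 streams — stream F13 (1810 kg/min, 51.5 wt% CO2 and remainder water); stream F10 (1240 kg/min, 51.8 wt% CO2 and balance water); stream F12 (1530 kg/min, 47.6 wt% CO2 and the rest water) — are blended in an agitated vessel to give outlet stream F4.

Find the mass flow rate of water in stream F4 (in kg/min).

2277 kg/min

water out = water in = 1810×0.485 + 1240×0.482 + 1530×0.524 = 2277.2 kg/min.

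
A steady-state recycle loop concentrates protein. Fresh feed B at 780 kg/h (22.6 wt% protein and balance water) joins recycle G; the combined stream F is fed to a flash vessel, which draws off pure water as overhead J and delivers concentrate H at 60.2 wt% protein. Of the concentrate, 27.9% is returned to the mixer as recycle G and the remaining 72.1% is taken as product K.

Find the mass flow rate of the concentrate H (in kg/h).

406.1 kg/h

Overall protein balance (none leaves overhead): protein in fresh feed = protein in product, i.e. 780×0.226 = (1−0.279)·H·0.602.
H = 176.28/(0.602×0.721) = 406.14 kg/h.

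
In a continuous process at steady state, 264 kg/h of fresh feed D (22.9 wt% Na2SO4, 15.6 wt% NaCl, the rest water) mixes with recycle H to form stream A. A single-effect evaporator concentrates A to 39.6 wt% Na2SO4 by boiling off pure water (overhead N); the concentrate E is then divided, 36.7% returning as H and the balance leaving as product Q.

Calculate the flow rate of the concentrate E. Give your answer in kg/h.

241.2 kg/h

Overall Na2SO4 balance (none leaves overhead): Na2SO4 in fresh feed = Na2SO4 in product, i.e. 264×0.229 = (1−0.367)·E·0.396.
E = 60.456/(0.396×0.633) = 241.18 kg/h.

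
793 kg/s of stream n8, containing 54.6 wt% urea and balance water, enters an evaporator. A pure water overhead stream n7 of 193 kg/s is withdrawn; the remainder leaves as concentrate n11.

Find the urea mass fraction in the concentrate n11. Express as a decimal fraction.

0.722

urea is not removed: 793×0.546 = 432.98 kg/s of urea enters n11.
Concentrate = 793 − 193 = 600 kg/s.
Mass fraction = 432.98/600 = 0.722.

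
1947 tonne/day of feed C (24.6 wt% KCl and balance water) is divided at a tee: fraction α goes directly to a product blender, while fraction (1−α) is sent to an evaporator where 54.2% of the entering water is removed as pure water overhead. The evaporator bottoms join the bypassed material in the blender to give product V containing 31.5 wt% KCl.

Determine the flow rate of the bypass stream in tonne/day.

903.4 tonne/day

All 1947×0.246 = 478.96 tonne/day of KCl reaches V, so V = 478.96/0.315 = 1520.5 tonne/day and vapour = 426.49 tonne/day.
The evaporator receives (1−α)·1947 of feed at 0.754 water and removes 0.542 of that water:
0.542×0.754×(1−α)×1947 = 426.49
(1−α) = 426.49/795.68 = 0.5360;  α = 0.4640.
Bypass flow = 0.4640×1947 = 903.4 tonne/day.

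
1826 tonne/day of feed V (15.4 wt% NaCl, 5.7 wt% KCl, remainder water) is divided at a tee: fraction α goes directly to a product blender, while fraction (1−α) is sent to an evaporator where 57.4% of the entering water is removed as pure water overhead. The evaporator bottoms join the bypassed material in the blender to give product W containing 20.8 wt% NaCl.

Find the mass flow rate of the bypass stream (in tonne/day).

All 1826×0.154 = 281.2 tonne/day of NaCl reaches W, so W = 281.2/0.208 = 1351.9 tonne/day and vapour = 474.06 tonne/day.
The evaporator receives (1−α)·1826 of feed at 0.789 water and removes 0.574 of that water:
0.574×0.789×(1−α)×1826 = 474.06
(1−α) = 474.06/826.97 = 0.5732;  α = 0.4268.
Bypass flow = 0.4268×1826 = 779.25 tonne/day.

779.3 tonne/day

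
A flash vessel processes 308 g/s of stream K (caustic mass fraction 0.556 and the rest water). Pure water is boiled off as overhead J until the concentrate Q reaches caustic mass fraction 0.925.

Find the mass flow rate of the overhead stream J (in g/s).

caustic is conserved: 308×0.556 = 171.25 g/s all reports to the concentrate.
Concentrate = 171.25/(target fraction) = 185.13 g/s.
Overhead = 308 − 185.13 = 122.87 g/s.

122.9 g/s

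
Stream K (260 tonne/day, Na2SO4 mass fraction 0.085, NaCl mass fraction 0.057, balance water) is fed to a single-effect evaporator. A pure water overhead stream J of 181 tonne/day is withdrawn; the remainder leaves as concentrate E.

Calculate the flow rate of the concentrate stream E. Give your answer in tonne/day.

Concentrate = 260 − 181 = 79 tonne/day.

79 tonne/day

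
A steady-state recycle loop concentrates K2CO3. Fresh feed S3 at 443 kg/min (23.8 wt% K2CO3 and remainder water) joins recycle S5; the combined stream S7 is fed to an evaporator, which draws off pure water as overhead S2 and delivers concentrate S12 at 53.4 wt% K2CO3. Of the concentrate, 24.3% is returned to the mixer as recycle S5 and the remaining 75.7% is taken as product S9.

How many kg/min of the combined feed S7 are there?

Overall K2CO3 balance (none leaves overhead): K2CO3 in fresh feed = K2CO3 in product, i.e. 443×0.238 = (1−0.243)·S12·0.534.
S12 = 105.43/(0.534×0.757) = 260.82 kg/min.
Recycle S5 = 0.243×260.82 = 63.38 kg/min.
Combined feed S7 = 443 + 63.38 = 506.38 kg/min.

506.4 kg/min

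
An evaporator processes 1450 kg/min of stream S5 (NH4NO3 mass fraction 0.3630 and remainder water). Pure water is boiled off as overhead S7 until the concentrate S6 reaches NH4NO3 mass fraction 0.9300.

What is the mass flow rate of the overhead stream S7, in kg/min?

NH4NO3 is conserved: 1450×0.363 = 526.35 kg/min all reports to the concentrate.
Concentrate = 526.35/(target fraction) = 565.97 kg/min.
Overhead = 1450 − 565.97 = 884.03 kg/min.

884 kg/min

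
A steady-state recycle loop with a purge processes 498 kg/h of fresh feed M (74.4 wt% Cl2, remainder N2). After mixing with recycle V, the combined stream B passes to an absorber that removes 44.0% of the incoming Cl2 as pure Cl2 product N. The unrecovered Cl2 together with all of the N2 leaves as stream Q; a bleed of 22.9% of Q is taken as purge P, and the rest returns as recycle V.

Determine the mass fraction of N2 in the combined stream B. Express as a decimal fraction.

0.4606

N2 enters only via M and leaves only via the purge: 498×0.256 = 0.229×(N2 in Q), and the absorber passes all N2, so N2 in B = N2 in Q = 556.72 kg/h.
Cl2 in B: m_A = 498×0.744 + (1−0.229)·(1−0.440)·m_A, so m_A = 370.51/0.5682 = 652.03 kg/h.
B = 652.03 + 556.72 = 1208.8 kg/h.
N2 fraction in B = 556.72/1208.8 = 0.4606.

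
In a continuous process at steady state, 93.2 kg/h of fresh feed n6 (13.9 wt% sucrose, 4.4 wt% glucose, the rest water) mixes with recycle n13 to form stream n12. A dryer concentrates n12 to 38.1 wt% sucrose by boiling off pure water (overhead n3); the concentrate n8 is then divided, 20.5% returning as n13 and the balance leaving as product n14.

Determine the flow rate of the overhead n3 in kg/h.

59.2 kg/h

Overall sucrose balance (none leaves overhead): sucrose in fresh feed = sucrose in product, i.e. 93.2×0.139 = (1−0.205)·n8·0.381.
n8 = 12.955/(0.381×0.795) = 42.77 kg/h.
Recycle n13 = 0.205×42.77 = 8.7678 kg/h.
Combined feed n12 = 93.2 + 8.7678 = 101.97 kg/h.
Overhead n3 = n12 − n8 = 101.97 − 42.77 = 59.198 kg/h.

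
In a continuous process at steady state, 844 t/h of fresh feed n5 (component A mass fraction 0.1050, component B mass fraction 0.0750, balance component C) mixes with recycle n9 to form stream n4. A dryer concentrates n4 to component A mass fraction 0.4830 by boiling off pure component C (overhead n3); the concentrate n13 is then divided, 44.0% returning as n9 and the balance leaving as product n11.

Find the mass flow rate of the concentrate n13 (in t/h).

327.6 t/h

Overall component A balance (none leaves overhead): component A in fresh feed = component A in product, i.e. 844×0.105 = (1−0.440)·n13·0.483.
n13 = 88.62/(0.483×0.560) = 327.64 t/h.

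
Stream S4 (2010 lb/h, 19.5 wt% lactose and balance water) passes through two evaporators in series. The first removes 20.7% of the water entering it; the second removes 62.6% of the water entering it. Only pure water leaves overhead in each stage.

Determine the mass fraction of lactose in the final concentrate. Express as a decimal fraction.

water in feed = 2010×0.805 = 1618.1 lb/h.
After stage 1: water left = (1−0.207)×1618.1 = 1283.1; stream total = 1675.1 lb/h.
After stage 2: water left = (1−0.626)×1283.1 = 479.88; final concentrate = 871.83 lb/h.
lactose fraction = 391.95/871.83 = 0.450.

0.450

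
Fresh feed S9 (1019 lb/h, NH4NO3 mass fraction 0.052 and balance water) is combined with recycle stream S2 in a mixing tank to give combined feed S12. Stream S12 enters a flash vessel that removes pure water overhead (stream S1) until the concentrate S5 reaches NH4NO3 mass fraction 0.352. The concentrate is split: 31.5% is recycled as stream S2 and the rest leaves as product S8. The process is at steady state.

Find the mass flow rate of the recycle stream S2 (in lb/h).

Overall NH4NO3 balance (none leaves overhead): NH4NO3 in fresh feed = NH4NO3 in product, i.e. 1019×0.052 = (1−0.315)·S5·0.352.
S5 = 52.988/(0.352×0.685) = 219.76 lb/h.
Recycle S2 = 0.315×219.76 = 69.224 lb/h.

69.22 lb/h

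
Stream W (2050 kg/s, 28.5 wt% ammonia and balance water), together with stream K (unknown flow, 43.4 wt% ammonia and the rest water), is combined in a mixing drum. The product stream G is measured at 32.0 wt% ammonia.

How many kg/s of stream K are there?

629.4 kg/s

Let K be the unknown flow. Total out = 2050 + K.
ammonia balance: 584.25 + 0.434·K = 0.320·(2050 + K)
(0.434 − 0.320)·K = 0.320×2050 − 584.25 = 71.75
K = 71.75 / 0.114 = 629.39 kg/s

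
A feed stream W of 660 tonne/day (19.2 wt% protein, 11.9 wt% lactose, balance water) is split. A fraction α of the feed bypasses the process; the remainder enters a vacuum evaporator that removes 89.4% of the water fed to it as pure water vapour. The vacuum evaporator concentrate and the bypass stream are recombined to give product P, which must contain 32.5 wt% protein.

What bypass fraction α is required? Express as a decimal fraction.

All 660×0.192 = 126.72 tonne/day of protein reaches P, so P = 126.72/0.325 = 389.91 tonne/day and vapour = 270.09 tonne/day.
The evaporator receives (1−α)·660 of feed at 0.689 water and removes 0.894 of that water:
0.894×0.689×(1−α)×660 = 270.09
(1−α) = 270.09/406.54 = 0.6644;  α = 0.3356.

0.336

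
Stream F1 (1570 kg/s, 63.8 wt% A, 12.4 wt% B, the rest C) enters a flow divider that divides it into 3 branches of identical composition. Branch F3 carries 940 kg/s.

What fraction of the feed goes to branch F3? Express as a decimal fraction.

Fraction to F3 = 940/1570 = 0.5987.

0.599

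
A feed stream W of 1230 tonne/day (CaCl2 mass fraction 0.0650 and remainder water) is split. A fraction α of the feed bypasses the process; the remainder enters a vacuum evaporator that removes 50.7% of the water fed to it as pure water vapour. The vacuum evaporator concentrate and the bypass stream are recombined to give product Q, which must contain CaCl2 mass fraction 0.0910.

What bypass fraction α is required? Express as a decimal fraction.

All 1230×0.065 = 79.95 tonne/day of CaCl2 reaches Q, so Q = 79.95/0.091 = 878.57 tonne/day and vapour = 351.43 tonne/day.
The evaporator receives (1−α)·1230 of feed at 0.935 water and removes 0.507 of that water:
0.507×0.935×(1−α)×1230 = 351.43
(1−α) = 351.43/583.08 = 0.6027;  α = 0.3973.

0.397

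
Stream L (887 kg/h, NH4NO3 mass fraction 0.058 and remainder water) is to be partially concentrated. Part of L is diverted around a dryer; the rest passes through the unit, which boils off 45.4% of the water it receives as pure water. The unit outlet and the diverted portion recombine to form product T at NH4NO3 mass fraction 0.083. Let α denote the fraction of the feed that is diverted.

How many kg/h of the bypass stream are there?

262.3 kg/h

All 887×0.058 = 51.446 kg/h of NH4NO3 reaches T, so T = 51.446/0.083 = 619.83 kg/h and vapour = 267.17 kg/h.
The evaporator receives (1−α)·887 of feed at 0.942 water and removes 0.454 of that water:
0.454×0.942×(1−α)×887 = 267.17
(1−α) = 267.17/379.34 = 0.7043;  α = 0.2957.
Bypass flow = 0.2957×887 = 262.29 kg/h.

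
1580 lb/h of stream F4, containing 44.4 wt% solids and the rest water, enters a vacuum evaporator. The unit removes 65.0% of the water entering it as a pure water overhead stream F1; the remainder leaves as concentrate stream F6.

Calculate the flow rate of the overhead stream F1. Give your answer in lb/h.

571 lb/h

water entering = 1580×0.556 = 878.48 lb/h; overhead removed = 0.650×878.48 = 571.01 lb/h.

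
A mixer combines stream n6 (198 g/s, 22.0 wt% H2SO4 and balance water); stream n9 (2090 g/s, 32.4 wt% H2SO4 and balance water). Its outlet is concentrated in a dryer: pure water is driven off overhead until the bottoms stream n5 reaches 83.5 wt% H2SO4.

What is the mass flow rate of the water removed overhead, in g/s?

1425 g/s

H2SO4 entering = 198×0.220 + 2090×0.324 = 720.72 g/s.
All H2SO4 reports to n5, so n5 = 720.72/0.835 = 863.14 g/s.
Total feed = 2288 g/s; overhead = 2288 − 863.14 = 1424.9 g/s.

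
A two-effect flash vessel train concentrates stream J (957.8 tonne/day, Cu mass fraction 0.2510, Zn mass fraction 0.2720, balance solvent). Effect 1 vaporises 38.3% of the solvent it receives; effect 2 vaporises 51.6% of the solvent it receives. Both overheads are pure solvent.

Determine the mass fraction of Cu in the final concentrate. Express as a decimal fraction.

0.3772

solvent in feed = 957.8×0.477 = 456.87 tonne/day.
After stage 1: solvent left = (1−0.383)×456.87 = 281.89; stream total = 782.82 tonne/day.
After stage 2: solvent left = (1−0.516)×281.89 = 136.43; final concentrate = 637.36 tonne/day.
Cu fraction = 240.41/637.36 = 0.3772.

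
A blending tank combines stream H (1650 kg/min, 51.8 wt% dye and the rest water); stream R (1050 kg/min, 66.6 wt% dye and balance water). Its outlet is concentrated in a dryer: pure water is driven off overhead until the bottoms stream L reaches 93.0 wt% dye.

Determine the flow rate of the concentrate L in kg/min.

1671 kg/min

dye entering = 1650×0.518 + 1050×0.666 = 1554 kg/min.
All dye reports to L, so L = 1554/0.930 = 1671 kg/min.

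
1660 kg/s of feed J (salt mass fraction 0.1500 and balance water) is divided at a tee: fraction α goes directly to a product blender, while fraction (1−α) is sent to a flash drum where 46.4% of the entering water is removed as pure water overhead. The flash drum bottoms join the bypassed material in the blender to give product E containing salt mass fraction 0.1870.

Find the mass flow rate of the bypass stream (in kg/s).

827.2 kg/s

All 1660×0.150 = 249 kg/s of salt reaches E, so E = 249/0.187 = 1331.6 kg/s and vapour = 328.45 kg/s.
The evaporator receives (1−α)·1660 of feed at 0.850 water and removes 0.464 of that water:
0.464×0.850×(1−α)×1660 = 328.45
(1−α) = 328.45/654.7 = 0.5017;  α = 0.4983.
Bypass flow = 0.4983×1660 = 827.22 kg/s.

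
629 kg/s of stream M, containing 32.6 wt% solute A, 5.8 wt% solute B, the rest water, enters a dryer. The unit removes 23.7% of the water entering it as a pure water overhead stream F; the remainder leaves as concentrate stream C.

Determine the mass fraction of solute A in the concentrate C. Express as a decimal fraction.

solute A is not removed: 629×0.326 = 205.05 kg/s of solute A enters C.
water entering = 629×0.616 = 387.46 kg/s; overhead removed = 0.237×387.46 = 91.829 kg/s.
Concentrate = 629 − 91.829 = 537.17 kg/s.
Mass fraction = 205.05/537.17 = 0.382.

0.382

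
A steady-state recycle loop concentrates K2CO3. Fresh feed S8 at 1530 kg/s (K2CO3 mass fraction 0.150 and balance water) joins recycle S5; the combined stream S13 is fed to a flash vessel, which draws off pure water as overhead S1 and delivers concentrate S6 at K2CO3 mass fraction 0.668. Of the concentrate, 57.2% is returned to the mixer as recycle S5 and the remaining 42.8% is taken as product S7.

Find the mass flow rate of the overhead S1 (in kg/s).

1186 kg/s

Overall K2CO3 balance (none leaves overhead): K2CO3 in fresh feed = K2CO3 in product, i.e. 1530×0.150 = (1−0.572)·S6·0.668.
S6 = 229.5/(0.668×0.428) = 802.72 kg/s.
Recycle S5 = 0.572×802.72 = 459.15 kg/s.
Combined feed S13 = 1530 + 459.15 = 1989.2 kg/s.
Overhead S1 = S13 − S6 = 1989.2 − 802.72 = 1186.4 kg/s.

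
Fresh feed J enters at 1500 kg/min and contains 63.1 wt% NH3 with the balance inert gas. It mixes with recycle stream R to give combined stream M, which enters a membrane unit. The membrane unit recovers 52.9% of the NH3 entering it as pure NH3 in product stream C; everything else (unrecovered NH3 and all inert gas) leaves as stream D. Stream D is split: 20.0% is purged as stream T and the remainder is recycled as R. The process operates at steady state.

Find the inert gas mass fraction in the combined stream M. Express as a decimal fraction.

0.646

inert gas enters only via J and leaves only via the purge: 1500×0.369 = 0.200×(inert gas in D), and the membrane unit passes all inert gas, so inert gas in M = inert gas in D = 2767.5 kg/min.
NH3 in M: m_A = 1500×0.631 + (1−0.200)·(1−0.529)·m_A, so m_A = 946.5/0.6232 = 1518.8 kg/min.
M = 1518.8 + 2767.5 = 4286.3 kg/min.
inert gas fraction in M = 2767.5/4286.3 = 0.646.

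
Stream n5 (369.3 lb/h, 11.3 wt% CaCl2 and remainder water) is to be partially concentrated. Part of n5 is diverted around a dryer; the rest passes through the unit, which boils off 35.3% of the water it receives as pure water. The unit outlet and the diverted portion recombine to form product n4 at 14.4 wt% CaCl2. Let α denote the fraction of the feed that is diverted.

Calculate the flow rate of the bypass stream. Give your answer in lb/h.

All 369.3×0.113 = 41.731 lb/h of CaCl2 reaches n4, so n4 = 41.731/0.144 = 289.8 lb/h and vapour = 79.502 lb/h.
The evaporator receives (1−α)·369.3 of feed at 0.887 water and removes 0.353 of that water:
0.353×0.887×(1−α)×369.3 = 79.502
(1−α) = 79.502/115.63 = 0.6875;  α = 0.3125.
Bypass flow = 0.3125×369.3 = 115.39 lb/h.

115.4 lb/h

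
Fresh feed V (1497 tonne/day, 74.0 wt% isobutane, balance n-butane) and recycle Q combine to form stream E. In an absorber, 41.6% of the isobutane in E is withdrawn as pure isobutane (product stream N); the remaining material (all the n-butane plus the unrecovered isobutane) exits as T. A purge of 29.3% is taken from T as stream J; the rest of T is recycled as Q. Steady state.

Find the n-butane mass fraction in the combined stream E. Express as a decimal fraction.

0.413

n-butane enters only via V and leaves only via the purge: 1497×0.260 = 0.293×(n-butane in T), and the absorber passes all n-butane, so n-butane in E = n-butane in T = 1328.4 tonne/day.
isobutane in E: m_A = 1497×0.740 + (1−0.293)·(1−0.416)·m_A, so m_A = 1107.8/0.5871 = 1886.8 tonne/day.
E = 1886.8 + 1328.4 = 3215.2 tonne/day.
n-butane fraction in E = 1328.4/3215.2 = 0.413.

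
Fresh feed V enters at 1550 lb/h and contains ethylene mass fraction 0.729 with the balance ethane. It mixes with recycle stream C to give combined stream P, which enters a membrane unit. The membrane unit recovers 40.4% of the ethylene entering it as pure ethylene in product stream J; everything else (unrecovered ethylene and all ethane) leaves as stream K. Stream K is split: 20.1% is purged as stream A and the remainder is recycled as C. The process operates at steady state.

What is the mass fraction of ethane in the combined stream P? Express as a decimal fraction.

0.492

ethane enters only via V and leaves only via the purge: 1550×0.271 = 0.201×(ethane in K), and the membrane unit passes all ethane, so ethane in P = ethane in K = 2089.8 lb/h.
ethylene in P: m_A = 1550×0.729 + (1−0.201)·(1−0.404)·m_A, so m_A = 1130/0.5238 = 2157.2 lb/h.
P = 2157.2 + 2089.8 = 4247 lb/h.
ethane fraction in P = 2089.8/4247 = 0.492.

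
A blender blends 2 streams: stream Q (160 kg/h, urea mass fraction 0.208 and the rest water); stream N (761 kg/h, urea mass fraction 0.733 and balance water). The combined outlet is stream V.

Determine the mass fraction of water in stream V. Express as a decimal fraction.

Total flow out = 160 + 761 = 921 kg/h.
water in = 160×0.792 + 761×0.267 = 329.91 kg/h.
water mass fraction in V = 329.91/921 = 0.358.

0.358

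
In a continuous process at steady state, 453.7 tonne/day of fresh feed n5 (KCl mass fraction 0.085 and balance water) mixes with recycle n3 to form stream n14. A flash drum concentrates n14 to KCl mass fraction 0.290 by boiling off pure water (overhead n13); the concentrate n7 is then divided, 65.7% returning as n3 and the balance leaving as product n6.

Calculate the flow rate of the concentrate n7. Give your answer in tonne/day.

Overall KCl balance (none leaves overhead): KCl in fresh feed = KCl in product, i.e. 453.7×0.085 = (1−0.657)·n7·0.290.
n7 = 38.565/(0.290×0.343) = 387.7 tonne/day.

387.7 tonne/day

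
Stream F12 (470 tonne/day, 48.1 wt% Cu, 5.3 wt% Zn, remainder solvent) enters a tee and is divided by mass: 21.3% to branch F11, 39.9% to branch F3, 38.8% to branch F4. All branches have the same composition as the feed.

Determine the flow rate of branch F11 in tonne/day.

100.1 tonne/day

Branch F11 flow = 0.213×470 = 100.11 tonne/day.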